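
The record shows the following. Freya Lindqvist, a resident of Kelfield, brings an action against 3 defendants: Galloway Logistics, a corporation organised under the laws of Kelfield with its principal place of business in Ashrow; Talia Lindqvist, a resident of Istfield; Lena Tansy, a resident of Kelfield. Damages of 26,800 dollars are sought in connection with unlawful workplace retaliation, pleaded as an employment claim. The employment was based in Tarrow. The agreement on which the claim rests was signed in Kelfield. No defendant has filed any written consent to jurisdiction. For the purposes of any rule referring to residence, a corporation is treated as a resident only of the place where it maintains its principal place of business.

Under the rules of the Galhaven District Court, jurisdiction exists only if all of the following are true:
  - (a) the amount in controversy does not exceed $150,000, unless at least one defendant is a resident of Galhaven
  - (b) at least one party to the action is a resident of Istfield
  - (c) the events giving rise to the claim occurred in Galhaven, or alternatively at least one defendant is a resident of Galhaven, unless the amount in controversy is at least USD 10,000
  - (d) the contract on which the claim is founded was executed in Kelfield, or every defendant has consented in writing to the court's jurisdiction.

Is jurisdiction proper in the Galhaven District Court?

Yes

The Galhaven District Court:
  (a) The amount in controversy is $26,800, within the 150,000 dollars ceiling. Satisfied.
  (b) Talia Lindqvist resides in Istfield. Satisfied.
  (c) The operative events occurred in Tarrow, not Galhaven; no defendant resides in Galhaven (they reside in Ashrow, Istfield, Kelfield) — every alternative fails. The proviso rescues it, though: the amount in controversy is 26,800 dollars, which meets the USD 10,000 floor. Condition met.
  (d) The contract was executed in Kelfield — that alternative is enough. Condition met.
  → All conditions met; jurisdiction exists.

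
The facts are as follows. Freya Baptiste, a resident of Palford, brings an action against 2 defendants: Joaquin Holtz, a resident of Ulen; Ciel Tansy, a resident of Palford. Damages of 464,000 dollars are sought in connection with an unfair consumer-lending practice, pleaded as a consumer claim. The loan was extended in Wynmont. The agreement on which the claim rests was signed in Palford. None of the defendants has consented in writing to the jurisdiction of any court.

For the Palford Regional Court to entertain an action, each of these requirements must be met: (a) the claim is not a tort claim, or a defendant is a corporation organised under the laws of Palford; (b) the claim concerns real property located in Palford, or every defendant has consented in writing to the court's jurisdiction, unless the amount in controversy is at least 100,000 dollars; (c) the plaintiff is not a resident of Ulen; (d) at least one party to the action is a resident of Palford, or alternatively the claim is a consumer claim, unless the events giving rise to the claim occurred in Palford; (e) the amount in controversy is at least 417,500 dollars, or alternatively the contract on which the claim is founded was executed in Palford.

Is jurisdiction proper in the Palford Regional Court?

Yes

The Palford Regional Court:
  (a) The claim is a consumer claim, not a tort claim, so this disjunct is met. Condition met.
  (b) The claim does not concern real property; no such written consent has been filed — none of the alternatives is met. But the amount in controversy is USD 464,000, which meets the USD 100,000 floor, and the 'unless' clause therefore excuses the requirement. Satisfied.
  (c) The plaintiff resides in Palford, which is not Ulen. Satisfied.
  (d) Freya Baptiste resides in Palford, which satisfies one of the alternatives. Condition met.
  (e) The amount in controversy is 464,000 dollars, which meets the USD 417,500 floor, so this disjunct is met. Met.
  → Every requirement is satisfied — jurisdiction.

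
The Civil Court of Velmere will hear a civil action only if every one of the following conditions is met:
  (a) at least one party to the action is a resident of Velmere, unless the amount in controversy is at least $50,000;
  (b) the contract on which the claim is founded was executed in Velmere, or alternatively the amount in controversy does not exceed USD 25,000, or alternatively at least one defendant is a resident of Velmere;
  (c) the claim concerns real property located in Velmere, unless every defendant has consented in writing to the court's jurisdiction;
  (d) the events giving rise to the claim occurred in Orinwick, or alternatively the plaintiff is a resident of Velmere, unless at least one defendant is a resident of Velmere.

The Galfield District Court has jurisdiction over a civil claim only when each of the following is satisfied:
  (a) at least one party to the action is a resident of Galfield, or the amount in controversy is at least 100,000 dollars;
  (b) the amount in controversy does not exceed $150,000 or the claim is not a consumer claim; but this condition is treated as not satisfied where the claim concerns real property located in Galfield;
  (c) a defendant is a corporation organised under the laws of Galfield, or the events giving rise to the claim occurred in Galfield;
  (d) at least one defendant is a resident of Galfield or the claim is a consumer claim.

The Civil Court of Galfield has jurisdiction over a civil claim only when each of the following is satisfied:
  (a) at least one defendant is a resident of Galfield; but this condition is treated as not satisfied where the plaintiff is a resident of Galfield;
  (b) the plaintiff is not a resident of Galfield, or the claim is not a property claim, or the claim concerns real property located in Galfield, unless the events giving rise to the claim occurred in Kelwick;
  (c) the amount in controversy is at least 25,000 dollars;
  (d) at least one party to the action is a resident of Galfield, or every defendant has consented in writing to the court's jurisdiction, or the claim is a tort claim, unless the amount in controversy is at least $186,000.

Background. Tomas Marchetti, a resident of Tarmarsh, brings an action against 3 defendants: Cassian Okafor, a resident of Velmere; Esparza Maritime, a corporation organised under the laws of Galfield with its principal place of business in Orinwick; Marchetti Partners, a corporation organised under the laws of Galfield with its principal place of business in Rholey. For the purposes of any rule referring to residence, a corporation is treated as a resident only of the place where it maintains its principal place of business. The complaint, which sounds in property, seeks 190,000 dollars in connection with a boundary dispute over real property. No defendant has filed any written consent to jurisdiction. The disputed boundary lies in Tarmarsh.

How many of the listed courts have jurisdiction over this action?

0

The Civil Court of Velmere:
  (a) Cassian Okafor resides in Velmere. Condition met.
  (b) Cassian Okafor resides in Velmere — that alternative is enough. Condition met.
  (c) The property lies in Tarmarsh, not Velmere. The proviso offers no rescue either, since no such written consent has been filed. Not met.
  (d) The operative events occurred in Tarmarsh, not Orinwick; the plaintiff resides in Tarmarsh, not Velmere — none of the alternatives is met. However, Cassian Okafor resides in Velmere, so the 'unless' proviso supplies this condition. Condition met.
  → Not every requirement is met — no jurisdiction.
The Galfield District Court:
  (a) The amount in controversy is $190,000, which meets the 100,000 dollars floor — that alternative is enough. Satisfied.
  (b) The claim is a property claim, not a consumer claim, which satisfies one of the alternatives. And the carve-out is inapplicable — the property lies in Tarmarsh, not Galfield. Met.
  (c) Esparza Maritime is organised under the laws of Galfield — that alternative is enough. Met.
  (d) No defendant resides in Galfield (they reside in Velmere, Orinwick, Rholey); the claim is a property claim, not a consumer claim — every alternative fails. Fails.
  → Not every requirement is met — no jurisdiction.
The Civil Court of Galfield:
  (a) No defendant resides in Galfield (they reside in Velmere, Orinwick, Rholey). Fails.
  (b) The plaintiff resides in Tarmarsh, which is not Galfield, so this disjunct is met. Condition met.
  (c) The amount in controversy is USD 190,000, which meets the USD 25,000 floor. Met.
  (d) No party resides in Galfield; no such written consent has been filed; the claim is a property claim, not a tort claim — none of the alternatives is met. The proviso rescues it, though: the amount in controversy is $190,000, which meets the $186,000 floor. Met.
  → The court lacks jurisdiction.
No court satisfies all of its conditions.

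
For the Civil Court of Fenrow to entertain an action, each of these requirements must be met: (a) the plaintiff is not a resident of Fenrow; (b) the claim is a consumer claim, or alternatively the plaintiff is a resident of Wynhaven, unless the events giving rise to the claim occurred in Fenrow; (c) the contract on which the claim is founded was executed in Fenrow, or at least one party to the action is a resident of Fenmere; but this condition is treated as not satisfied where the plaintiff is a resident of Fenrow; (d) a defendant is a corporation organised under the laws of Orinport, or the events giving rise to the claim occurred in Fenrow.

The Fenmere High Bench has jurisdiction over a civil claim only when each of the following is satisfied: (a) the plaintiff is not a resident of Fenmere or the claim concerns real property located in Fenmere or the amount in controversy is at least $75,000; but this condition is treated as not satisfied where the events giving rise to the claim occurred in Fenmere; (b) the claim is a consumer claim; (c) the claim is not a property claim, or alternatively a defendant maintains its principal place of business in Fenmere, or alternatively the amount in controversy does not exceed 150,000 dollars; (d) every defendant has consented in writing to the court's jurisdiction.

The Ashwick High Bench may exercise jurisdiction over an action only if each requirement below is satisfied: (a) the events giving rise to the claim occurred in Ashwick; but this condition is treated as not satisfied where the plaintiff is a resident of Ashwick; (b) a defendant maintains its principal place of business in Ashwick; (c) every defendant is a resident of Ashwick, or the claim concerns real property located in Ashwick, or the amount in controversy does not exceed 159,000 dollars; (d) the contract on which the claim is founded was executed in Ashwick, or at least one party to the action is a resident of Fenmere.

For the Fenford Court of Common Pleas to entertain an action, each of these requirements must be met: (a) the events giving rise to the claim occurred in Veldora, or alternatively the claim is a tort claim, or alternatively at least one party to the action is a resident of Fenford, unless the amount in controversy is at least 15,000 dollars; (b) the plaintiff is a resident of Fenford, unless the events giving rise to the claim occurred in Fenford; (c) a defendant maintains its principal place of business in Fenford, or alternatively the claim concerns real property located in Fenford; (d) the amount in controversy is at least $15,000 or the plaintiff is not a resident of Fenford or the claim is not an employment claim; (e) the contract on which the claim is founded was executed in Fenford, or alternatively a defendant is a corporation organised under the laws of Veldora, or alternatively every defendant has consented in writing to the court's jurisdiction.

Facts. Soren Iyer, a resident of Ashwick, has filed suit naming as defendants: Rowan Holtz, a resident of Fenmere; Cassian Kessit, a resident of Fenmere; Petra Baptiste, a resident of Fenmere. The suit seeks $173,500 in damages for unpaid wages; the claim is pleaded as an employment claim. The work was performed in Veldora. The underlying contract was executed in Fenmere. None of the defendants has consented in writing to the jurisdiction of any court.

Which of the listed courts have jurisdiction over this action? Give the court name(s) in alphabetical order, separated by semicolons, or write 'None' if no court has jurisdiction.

None

The Civil Court of Fenrow:
  (a) The plaintiff resides in Ashwick, which is not Fenrow. Met.
  (b) The claim is an employment claim, not a consumer claim; the plaintiff resides in Ashwick, not Wynhaven — none of the alternatives is met. And the operative events occurred in Veldora, not Fenrow, so the proviso does not save it. Not satisfied.
  (c) Rowan Holtz resides in Fenmere, so one alternative holds. The exception is not triggered, since the plaintiff resides in Ashwick, not Fenrow. Satisfied.
  (d) No defendant is a corporation; the operative events occurred in Veldora, not Fenrow — no alternative holds. Not satisfied.
  → The court lacks jurisdiction.
The Fenmere High Bench:
  (a) The plaintiff resides in Ashwick, which is not Fenmere, so one alternative holds. The carve-out does not apply: the operative events occurred in Veldora, not Fenmere. Condition met.
  (b) The claim is an employment claim, not a consumer claim. Not met.
  (c) The claim is an employment claim, not a property claim, so one alternative holds. Condition met.
  (d) No such written consent has been filed. Fails.
  → At least one condition fails; no jurisdiction.
The Ashwick High Bench:
  (a) The operative events occurred in Veldora, not Ashwick. Not met.
  (b) No defendant is a corporation. Not met.
  (c) The defendants reside as follows — Rowan Holtz in Fenmere, Cassian Kessit in Fenmere, Petra Baptiste in Fenmere — not all in Ashwick; the claim does not concern real property; the amount in controversy is 173,500 dollars, above the 159,000 dollars ceiling — no alternative holds. Not satisfied.
  (d) Rowan Holtz resides in Fenmere, so this disjunct is met. Met.
  → At least one condition fails; no jurisdiction.
The Fenford Court of Common Pleas:
  (a) The operative events occurred in Veldora, so this disjunct is met. Condition met.
  (b) The plaintiff resides in Ashwick, not Fenford. The proviso offers no rescue either, since the operative events occurred in Veldora, not Fenford. Condition not met.
  (c) No defendant is a corporation; the claim does not concern real property — no alternative holds. Condition not met.
  (d) The amount in controversy is 173,500 dollars, which meets the 15,000 dollars floor — that alternative is enough. Met.
  (e) The contract was executed in Fenmere, not Fenford; no defendant is a corporation; no such written consent has been filed — no alternative holds. Not met.
  → Not every requirement is met — no jurisdiction.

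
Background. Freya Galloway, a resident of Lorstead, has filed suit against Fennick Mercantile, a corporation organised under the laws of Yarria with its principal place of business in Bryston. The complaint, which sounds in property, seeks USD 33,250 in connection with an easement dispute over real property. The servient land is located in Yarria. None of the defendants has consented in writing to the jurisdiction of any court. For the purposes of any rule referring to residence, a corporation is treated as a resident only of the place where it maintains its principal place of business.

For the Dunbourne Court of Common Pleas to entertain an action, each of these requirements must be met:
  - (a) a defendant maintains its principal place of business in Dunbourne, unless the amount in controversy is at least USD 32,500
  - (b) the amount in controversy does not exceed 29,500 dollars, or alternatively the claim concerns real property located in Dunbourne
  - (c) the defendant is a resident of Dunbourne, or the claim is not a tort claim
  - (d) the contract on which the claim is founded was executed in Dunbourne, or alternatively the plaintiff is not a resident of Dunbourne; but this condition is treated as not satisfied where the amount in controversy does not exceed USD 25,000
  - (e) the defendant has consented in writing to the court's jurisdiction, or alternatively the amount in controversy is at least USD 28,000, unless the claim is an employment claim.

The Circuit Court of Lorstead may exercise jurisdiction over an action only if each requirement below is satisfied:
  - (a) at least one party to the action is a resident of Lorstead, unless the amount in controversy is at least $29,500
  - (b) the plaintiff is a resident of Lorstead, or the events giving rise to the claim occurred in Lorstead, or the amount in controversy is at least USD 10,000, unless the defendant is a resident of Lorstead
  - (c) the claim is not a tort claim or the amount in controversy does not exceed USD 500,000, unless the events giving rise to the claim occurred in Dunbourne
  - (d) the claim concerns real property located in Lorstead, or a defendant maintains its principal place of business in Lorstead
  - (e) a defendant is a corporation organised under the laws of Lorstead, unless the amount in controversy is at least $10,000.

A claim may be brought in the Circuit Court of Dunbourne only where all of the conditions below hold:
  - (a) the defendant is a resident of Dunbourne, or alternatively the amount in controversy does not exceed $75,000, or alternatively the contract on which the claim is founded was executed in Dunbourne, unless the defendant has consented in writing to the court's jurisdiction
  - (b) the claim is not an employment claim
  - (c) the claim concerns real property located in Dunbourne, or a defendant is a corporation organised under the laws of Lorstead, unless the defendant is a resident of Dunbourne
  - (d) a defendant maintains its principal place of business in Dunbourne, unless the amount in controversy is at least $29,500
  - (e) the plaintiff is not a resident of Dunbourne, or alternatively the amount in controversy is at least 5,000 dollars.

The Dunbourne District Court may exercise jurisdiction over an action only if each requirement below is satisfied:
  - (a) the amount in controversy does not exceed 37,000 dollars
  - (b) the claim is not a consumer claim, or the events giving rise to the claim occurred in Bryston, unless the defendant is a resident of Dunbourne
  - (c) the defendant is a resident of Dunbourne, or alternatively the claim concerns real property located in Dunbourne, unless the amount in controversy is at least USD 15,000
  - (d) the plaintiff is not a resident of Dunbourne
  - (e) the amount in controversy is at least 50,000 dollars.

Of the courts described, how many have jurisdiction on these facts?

The Dunbourne Court of Common Pleas:
  (a) The corporate defendant(s) have their principal place of business in Bryston, not Dunbourne. But the amount in controversy is 33,250 dollars, which meets the 32,500 dollars floor, and the 'unless' clause therefore excuses the requirement. Condition met.
  (b) The amount in controversy is $33,250, above the $29,500 ceiling; the property lies in Yarria, not Dunbourne — none of the alternatives is met. Not met.
  (c) The claim is a property claim, not a tort claim, so this disjunct is met. Met.
  (d) The plaintiff resides in Lorstead, which is not Dunbourne — that alternative is enough. The carve-out does not apply: the amount in controversy is $33,250, above the $25,000 ceiling. Met.
  (e) The amount in controversy is $33,250, which meets the $28,000 floor, so one alternative holds. Condition met.
  → Not every requirement is met — no jurisdiction.
The Circuit Court of Lorstead:
  (a) Freya Galloway resides in Lorstead. Satisfied.
  (b) The plaintiff resides in Lorstead, so one alternative holds. Condition met.
  (c) The claim is a property claim, not a tort claim — that alternative is enough. Satisfied.
  (d) The property lies in Yarria, not Lorstead; the corporate defendant(s) have their principal place of business in Bryston, not Lorstead — every alternative fails. Fails.
  (e) The corporate defendant(s) are organised in Yarria, not Lorstead. The proviso rescues it, though: the amount in controversy is 33,250 dollars, which meets the $10,000 floor. Met.
  → No jurisdiction.
The Circuit Court of Dunbourne:
  (a) The amount in controversy is 33,250 dollars, within the $75,000 ceiling, which satisfies one of the alternatives. Satisfied.
  (b) The claim is a property claim, not an employment claim. Met.
  (c) The property lies in Yarria, not Dunbourne; the corporate defendant(s) are organised in Yarria, not Lorstead — every alternative fails. And the defendant resides in Bryston, not Dunbourne, so the proviso does not save it. Not met.
  (d) The corporate defendant(s) have their principal place of business in Bryston, not Dunbourne. However, the amount in controversy is USD 33,250, which meets the $29,500 floor, so the 'unless' proviso supplies this condition. Satisfied.
  (e) The plaintiff resides in Lorstead, which is not Dunbourne — that alternative is enough. Met.
  → At least one condition fails; no jurisdiction.
The Dunbourne District Court:
  (a) The amount in controversy is 33,250 dollars, within the $37,000 ceiling. Satisfied.
  (b) The claim is a property claim, not a consumer claim, which satisfies one of the alternatives. Met.
  (c) The defendant resides in Bryston, not Dunbourne; the property lies in Yarria, not Dunbourne — no alternative holds. But the amount in controversy is USD 33,250, which meets the 15,000 dollars floor, and the 'unless' clause therefore excuses the requirement. Met.
  (d) The plaintiff resides in Lorstead, which is not Dunbourne. Met.
  (e) The amount in controversy is $33,250, below the $50,000 floor. Not satisfied.
  → No jurisdiction.
No court satisfies all of its conditions.

0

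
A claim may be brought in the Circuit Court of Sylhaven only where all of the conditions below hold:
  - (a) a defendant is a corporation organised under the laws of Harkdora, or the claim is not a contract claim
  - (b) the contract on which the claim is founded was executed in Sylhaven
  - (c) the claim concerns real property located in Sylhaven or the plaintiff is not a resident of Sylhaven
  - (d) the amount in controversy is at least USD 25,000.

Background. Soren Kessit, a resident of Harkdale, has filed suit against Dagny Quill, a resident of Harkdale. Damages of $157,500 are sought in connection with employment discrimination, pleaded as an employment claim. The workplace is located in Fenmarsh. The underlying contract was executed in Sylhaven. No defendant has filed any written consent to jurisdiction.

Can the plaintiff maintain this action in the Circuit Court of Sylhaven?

Yes

The Circuit Court of Sylhaven:
  (a) The claim is an employment claim, not a contract claim, so this disjunct is met. Condition met.
  (b) The contract was executed in Sylhaven. Satisfied.
  (c) The plaintiff resides in Harkdale, which is not Sylhaven — that alternative is enough. Condition met.
  (d) The amount in controversy is USD 157,500, which meets the $25,000 floor. Satisfied.
  → All conditions met; jurisdiction exists.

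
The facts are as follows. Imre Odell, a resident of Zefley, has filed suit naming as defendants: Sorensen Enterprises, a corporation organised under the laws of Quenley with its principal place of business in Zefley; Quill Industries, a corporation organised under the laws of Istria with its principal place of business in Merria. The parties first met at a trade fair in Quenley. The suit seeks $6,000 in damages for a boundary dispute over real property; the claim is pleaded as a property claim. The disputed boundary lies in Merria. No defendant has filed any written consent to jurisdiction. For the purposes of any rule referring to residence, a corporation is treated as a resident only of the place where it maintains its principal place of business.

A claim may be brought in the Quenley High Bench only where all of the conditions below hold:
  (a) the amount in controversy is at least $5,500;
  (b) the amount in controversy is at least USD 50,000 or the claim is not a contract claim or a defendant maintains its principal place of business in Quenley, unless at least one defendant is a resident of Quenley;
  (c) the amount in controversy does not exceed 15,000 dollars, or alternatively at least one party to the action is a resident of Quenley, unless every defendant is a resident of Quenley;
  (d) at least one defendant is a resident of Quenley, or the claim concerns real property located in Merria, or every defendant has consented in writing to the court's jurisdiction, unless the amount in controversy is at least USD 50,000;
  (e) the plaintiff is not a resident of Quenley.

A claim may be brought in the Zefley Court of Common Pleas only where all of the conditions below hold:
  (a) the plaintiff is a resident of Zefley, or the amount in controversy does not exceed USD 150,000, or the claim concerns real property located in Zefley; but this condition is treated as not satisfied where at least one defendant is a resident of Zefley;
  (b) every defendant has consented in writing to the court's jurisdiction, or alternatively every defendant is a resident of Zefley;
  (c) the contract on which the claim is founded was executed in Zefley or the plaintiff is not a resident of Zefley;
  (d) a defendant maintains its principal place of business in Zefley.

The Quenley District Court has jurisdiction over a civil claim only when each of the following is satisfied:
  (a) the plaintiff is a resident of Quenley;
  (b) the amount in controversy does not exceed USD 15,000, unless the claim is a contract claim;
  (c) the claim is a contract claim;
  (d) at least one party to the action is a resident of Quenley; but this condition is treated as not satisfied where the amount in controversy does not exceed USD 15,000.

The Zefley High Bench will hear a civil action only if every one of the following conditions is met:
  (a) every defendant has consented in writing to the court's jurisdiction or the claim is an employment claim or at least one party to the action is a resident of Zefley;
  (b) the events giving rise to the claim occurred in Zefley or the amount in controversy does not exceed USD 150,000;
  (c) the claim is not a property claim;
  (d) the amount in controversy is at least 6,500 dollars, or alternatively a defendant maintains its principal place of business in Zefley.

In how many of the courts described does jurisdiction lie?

1

The Quenley High Bench:
  (a) The amount in controversy is 6,000 dollars, which meets the USD 5,500 floor. Condition met.
  (b) The claim is a property claim, not a contract claim — that alternative is enough. Satisfied.
  (c) The amount in controversy is $6,000, within the 15,000 dollars ceiling — that alternative is enough. Satisfied.
  (d) The property lies in Merria, which satisfies one of the alternatives. Satisfied.
  (e) The plaintiff resides in Zefley, which is not Quenley. Satisfied.
  → Jurisdiction lies.
The Zefley Court of Common Pleas:
  (a) The plaintiff resides in Zefley, so one alternative holds. However, Sorensen Enterprises resides in Zefley, which falls within the stated exception and so defeats the condition. Not satisfied.
  (b) No such written consent has been filed; the defendants reside as follows — Sorensen Enterprises in Zefley, Quill Industries in Merria — not all in Zefley — every alternative fails. Not satisfied.
  (c) No contract (and hence no place of execution) is alleged; the plaintiff resides in Zefley — no alternative holds. Not met.
  (d) Sorensen Enterprises has its principal place of business in Zefley. Satisfied.
  → The court lacks jurisdiction.
The Quenley District Court:
  (a) The plaintiff resides in Zefley, not Quenley. Not satisfied.
  (b) The amount in controversy is 6,000 dollars, within the 15,000 dollars ceiling. Condition met.
  (c) The claim is a property claim, not a contract claim. Condition not met.
  (d) No party resides in Quenley. Not met.
  → At least one condition fails; no jurisdiction.
The Zefley High Bench:
  (a) Imre Odell resides in Zefley — that alternative is enough. Satisfied.
  (b) The amount in controversy is $6,000, within the $150,000 ceiling — that alternative is enough. Satisfied.
  (c) The claim is a property claim. Fails.
  (d) Sorensen Enterprises has its principal place of business in Zefley — that alternative is enough. Met.
  → Not every requirement is met — no jurisdiction.
Courts with jurisdiction: the Quenley High Bench — 1 in total.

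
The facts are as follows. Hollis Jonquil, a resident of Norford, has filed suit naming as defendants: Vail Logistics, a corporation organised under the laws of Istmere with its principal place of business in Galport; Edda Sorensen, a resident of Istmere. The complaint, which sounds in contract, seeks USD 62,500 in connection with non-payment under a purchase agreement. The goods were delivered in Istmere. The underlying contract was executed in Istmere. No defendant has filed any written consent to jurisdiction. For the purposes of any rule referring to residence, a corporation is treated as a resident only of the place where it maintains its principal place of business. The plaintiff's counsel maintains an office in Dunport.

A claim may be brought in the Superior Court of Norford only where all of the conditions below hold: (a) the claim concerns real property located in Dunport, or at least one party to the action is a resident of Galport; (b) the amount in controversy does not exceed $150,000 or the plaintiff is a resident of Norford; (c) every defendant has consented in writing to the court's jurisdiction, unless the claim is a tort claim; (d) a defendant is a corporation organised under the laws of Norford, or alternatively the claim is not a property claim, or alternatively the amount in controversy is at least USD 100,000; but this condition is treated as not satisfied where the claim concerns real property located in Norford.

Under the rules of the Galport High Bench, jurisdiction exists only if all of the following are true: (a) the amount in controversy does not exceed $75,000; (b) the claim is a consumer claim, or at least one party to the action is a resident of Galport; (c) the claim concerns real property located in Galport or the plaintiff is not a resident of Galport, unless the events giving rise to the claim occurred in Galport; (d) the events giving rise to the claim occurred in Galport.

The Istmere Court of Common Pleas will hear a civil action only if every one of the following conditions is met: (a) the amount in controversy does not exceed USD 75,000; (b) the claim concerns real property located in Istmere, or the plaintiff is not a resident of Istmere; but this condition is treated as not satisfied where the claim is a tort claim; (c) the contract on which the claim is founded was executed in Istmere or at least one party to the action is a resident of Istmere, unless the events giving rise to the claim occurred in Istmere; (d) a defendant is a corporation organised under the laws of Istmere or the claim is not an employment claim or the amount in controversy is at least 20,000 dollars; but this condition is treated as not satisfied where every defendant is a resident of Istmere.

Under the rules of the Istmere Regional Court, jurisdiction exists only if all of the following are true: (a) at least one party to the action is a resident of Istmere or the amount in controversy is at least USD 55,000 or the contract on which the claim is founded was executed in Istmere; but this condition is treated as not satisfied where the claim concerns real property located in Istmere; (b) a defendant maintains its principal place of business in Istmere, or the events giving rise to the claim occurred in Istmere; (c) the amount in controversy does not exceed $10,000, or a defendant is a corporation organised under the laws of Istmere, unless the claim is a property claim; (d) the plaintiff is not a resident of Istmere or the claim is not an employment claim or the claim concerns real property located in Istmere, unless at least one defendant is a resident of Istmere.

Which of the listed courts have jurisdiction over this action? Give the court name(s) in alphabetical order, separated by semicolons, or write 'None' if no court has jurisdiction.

the Istmere Court of Common Pleas; the Istmere Regional Court

The Superior Court of Norford:
  (a) Vail Logistics resides in Galport — that alternative is enough. Condition met.
  (b) The amount in controversy is 62,500 dollars, within the $150,000 ceiling, so this disjunct is met. Satisfied.
  (c) No such written consent has been filed. And the claim is a contract claim, not a tort claim, so the proviso does not save it. Not met.
  (d) The claim is a contract claim, not a property claim, so this disjunct is met. The carve-out does not apply: the claim does not concern real property. Met.
  → No jurisdiction.
The Galport High Bench:
  (a) The amount in controversy is USD 62,500, within the $75,000 ceiling. Satisfied.
  (b) Vail Logistics resides in Galport — that alternative is enough. Met.
  (c) The plaintiff resides in Norford, which is not Galport, so one alternative holds. Condition met.
  (d) The operative events occurred in Istmere, not Galport. Not met.
  → The court lacks jurisdiction.
The Istmere Court of Common Pleas:
  (a) The amount in controversy is $62,500, within the 75,000 dollars ceiling. Satisfied.
  (b) The plaintiff resides in Norford, which is not Istmere, so one alternative holds. The carve-out does not apply: the claim is a contract claim, not a tort claim. Condition met.
  (c) The contract was executed in Istmere, which satisfies one of the alternatives. Condition met.
  (d) Vail Logistics is organised under the laws of Istmere, so this disjunct is met. The carve-out does not apply: the defendants reside as follows — Vail Logistics in Galport, Edda Sorensen in Istmere — not all in Istmere. Satisfied.
  → Jurisdiction lies.
The Istmere Regional Court:
  (a) Edda Sorensen resides in Istmere, so one alternative holds. The exception is not triggered, since the claim does not concern real property. Condition met.
  (b) The operative events occurred in Istmere, which satisfies one of the alternatives. Condition met.
  (c) Vail Logistics is organised under the laws of Istmere — that alternative is enough. Satisfied.
  (d) The plaintiff resides in Norford, which is not Istmere, which satisfies one of the alternatives. Satisfied.
  → All conditions met; jurisdiction exists.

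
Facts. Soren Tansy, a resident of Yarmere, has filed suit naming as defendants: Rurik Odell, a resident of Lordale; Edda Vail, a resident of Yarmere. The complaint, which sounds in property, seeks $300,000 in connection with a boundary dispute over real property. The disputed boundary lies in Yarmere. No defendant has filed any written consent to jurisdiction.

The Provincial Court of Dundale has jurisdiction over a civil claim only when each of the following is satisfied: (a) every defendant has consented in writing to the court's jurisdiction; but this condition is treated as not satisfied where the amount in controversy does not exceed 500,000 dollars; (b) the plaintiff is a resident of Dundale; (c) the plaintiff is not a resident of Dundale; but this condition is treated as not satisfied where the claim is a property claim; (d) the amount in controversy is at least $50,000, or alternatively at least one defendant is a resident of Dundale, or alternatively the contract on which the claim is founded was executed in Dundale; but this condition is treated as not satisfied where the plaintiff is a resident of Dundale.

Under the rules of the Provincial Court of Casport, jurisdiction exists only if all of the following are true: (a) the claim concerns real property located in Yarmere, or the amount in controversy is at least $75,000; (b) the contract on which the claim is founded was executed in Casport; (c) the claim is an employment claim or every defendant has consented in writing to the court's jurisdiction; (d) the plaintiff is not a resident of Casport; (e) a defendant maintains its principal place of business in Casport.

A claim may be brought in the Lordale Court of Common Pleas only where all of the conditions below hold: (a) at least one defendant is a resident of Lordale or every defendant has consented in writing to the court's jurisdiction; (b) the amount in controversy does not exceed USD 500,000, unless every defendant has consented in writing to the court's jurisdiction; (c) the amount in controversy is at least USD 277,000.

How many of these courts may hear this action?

The Provincial Court of Dundale:
  (a) No such written consent has been filed. Fails.
  (b) The plaintiff resides in Yarmere, not Dundale. Not satisfied.
  (c) The plaintiff resides in Yarmere, which is not Dundale. However, the claim is a property claim, which falls within the stated exception and so defeats the condition. Fails.
  (d) The amount in controversy is 300,000 dollars, which meets the $50,000 floor, so one alternative holds. And the carve-out is inapplicable — the plaintiff resides in Yarmere, not Dundale. Condition met.
  → No jurisdiction.
The Provincial Court of Casport:
  (a) The property lies in Yarmere — that alternative is enough. Satisfied.
  (b) No contract (and hence no place of execution) is alleged. Not met.
  (c) The claim is a property claim, not an employment claim; no such written consent has been filed — no alternative holds. Not satisfied.
  (d) The plaintiff resides in Yarmere, which is not Casport. Satisfied.
  (e) No defendant is a corporation. Condition not met.
  → No jurisdiction.
The Lordale Court of Common Pleas:
  (a) Rurik Odell resides in Lordale — that alternative is enough. Satisfied.
  (b) The amount in controversy is USD 300,000, within the 500,000 dollars ceiling. Met.
  (c) The amount in controversy is 300,000 dollars, which meets the 277,000 dollars floor. Condition met.
  → Every requirement is satisfied — jurisdiction.
Courts with jurisdiction: the Lordale Court of Common Pleas — 1 in total.

1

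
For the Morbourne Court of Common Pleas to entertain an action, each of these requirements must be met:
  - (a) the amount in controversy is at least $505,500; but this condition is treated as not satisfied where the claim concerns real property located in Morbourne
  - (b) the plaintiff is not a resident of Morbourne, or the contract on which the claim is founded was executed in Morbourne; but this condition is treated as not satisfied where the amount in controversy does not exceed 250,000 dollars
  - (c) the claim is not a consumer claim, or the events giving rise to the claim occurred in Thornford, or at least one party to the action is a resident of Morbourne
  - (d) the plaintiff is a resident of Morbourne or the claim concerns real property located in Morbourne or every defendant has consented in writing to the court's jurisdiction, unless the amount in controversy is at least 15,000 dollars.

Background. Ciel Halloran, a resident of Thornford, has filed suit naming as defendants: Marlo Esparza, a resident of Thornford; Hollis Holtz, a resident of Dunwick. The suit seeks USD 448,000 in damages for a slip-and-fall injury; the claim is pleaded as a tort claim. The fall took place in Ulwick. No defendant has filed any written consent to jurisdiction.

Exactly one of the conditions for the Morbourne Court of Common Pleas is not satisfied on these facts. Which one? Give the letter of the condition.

(a)

The Morbourne Court of Common Pleas:
  (a) The amount in controversy is 448,000 dollars, below the USD 505,500 floor. Fails.
  (b) The plaintiff resides in Thornford, which is not Morbourne — that alternative is enough. The exception is not triggered, since the amount in controversy is USD 448,000, above the USD 250,000 ceiling. Satisfied.
  (c) The claim is a tort claim, not a consumer claim, so this disjunct is met. Satisfied.
  (d) The plaintiff resides in Thornford, not Morbourne; the claim does not concern real property; no such written consent has been filed — none of the alternatives is met. The proviso rescues it, though: the amount in controversy is 448,000 dollars, which meets the $15,000 floor. Satisfied.
Only condition (a) fails.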